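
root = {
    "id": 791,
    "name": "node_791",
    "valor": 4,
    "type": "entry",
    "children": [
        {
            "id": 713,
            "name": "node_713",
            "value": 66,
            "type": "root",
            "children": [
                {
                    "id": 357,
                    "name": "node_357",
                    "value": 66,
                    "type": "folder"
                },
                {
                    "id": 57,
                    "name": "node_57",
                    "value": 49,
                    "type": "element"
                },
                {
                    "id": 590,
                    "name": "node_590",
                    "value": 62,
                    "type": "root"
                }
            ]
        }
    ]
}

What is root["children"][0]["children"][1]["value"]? 49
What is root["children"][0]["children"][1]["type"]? "element"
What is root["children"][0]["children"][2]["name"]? "node_590"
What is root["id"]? 791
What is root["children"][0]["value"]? 66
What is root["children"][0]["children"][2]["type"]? "root"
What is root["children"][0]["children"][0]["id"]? 357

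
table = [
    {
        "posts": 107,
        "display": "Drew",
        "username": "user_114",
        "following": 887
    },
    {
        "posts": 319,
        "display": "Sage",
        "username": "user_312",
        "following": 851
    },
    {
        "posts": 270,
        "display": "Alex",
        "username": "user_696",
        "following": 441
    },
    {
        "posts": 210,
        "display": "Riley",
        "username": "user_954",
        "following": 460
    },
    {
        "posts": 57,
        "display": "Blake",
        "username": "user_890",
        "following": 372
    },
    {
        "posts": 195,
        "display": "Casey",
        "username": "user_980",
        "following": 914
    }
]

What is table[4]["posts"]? 57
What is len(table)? 6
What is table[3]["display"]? "Riley"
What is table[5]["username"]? "user_980"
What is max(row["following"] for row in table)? 914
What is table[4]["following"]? 372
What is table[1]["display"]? "Sage"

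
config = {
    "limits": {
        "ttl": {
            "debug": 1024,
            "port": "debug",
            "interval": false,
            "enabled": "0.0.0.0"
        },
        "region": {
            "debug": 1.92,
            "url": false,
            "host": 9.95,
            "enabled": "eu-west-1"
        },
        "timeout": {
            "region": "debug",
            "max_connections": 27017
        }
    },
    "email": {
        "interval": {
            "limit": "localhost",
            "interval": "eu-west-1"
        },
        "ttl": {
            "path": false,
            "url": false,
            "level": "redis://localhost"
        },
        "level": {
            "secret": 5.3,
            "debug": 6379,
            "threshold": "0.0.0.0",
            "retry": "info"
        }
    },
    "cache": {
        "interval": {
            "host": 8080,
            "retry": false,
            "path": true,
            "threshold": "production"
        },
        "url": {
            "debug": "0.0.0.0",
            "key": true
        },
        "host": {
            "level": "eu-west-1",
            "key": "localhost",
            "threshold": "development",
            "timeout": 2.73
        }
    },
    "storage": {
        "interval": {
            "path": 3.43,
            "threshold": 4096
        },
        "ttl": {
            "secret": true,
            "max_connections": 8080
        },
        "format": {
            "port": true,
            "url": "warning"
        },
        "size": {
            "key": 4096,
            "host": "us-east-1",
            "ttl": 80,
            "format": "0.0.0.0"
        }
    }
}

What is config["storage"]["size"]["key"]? 4096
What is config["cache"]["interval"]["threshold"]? "production"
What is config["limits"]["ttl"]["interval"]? False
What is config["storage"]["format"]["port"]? True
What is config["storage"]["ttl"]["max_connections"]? 8080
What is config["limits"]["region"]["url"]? False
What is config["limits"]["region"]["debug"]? 1.92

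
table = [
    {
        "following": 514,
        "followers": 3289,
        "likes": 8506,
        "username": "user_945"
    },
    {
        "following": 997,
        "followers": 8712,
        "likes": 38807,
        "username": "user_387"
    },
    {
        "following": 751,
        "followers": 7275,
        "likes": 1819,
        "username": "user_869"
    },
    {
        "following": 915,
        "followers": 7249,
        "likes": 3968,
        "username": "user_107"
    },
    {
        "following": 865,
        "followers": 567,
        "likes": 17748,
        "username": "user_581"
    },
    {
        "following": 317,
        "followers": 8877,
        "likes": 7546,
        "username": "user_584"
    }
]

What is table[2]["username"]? "user_869"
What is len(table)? 6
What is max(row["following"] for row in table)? 997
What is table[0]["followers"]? 3289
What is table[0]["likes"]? 8506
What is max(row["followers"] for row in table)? 8877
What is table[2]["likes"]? 1819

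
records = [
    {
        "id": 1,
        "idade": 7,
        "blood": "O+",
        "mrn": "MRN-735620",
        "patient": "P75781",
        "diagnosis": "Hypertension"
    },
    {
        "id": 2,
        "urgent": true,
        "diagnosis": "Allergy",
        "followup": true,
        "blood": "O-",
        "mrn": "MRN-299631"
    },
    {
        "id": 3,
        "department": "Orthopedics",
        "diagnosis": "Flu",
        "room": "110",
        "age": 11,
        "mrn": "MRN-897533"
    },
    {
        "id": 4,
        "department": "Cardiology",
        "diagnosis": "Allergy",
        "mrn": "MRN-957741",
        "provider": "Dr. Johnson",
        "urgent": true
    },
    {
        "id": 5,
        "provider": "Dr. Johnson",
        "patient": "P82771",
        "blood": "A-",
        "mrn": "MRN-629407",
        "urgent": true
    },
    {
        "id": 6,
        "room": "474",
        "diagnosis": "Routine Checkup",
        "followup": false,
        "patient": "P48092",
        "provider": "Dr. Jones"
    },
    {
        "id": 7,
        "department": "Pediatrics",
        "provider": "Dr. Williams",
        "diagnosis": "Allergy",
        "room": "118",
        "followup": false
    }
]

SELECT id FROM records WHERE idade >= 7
[1]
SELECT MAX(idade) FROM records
7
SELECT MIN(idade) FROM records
7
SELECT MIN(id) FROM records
1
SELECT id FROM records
[1, 2, 3, 4, 5, 6, 7]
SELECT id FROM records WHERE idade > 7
[]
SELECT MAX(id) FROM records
7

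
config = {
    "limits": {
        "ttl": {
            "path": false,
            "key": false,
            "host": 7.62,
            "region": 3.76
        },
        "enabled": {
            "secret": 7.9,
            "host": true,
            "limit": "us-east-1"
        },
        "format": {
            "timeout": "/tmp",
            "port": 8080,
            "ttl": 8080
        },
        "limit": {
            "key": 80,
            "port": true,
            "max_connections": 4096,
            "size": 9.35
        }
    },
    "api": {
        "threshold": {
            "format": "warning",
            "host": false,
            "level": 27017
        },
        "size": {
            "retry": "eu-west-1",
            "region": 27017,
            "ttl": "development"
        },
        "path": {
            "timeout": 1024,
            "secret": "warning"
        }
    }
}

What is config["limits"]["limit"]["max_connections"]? 4096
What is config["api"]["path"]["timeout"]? 1024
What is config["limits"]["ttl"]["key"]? False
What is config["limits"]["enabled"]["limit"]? "us-east-1"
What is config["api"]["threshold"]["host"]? False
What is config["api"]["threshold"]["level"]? 27017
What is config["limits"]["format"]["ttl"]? 8080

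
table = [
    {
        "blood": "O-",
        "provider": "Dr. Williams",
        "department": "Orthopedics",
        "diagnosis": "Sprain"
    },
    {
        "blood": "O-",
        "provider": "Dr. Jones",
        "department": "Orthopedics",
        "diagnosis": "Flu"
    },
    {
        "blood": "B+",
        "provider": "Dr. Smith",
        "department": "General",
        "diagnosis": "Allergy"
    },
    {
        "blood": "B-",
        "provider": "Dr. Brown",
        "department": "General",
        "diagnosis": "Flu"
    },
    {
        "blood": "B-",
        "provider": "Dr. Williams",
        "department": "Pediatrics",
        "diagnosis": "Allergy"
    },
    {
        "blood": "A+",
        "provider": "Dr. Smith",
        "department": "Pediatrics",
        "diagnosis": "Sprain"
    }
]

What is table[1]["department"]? "Orthopedics"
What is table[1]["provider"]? "Dr. Jones"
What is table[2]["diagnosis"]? "Allergy"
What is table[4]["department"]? "Pediatrics"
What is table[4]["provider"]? "Dr. Williams"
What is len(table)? 6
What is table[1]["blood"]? "O-"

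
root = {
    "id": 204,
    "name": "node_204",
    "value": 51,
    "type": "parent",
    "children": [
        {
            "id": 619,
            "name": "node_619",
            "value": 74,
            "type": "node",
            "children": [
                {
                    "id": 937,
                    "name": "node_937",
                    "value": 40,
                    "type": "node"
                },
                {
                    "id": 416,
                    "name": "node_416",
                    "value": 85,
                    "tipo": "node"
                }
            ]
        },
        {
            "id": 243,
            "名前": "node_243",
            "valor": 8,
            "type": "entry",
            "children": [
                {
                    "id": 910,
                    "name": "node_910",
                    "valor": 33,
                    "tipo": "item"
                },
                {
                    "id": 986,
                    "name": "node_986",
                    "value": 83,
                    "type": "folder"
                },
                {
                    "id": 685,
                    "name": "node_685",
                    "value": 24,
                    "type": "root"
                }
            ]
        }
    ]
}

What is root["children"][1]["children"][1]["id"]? 986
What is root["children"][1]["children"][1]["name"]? "node_986"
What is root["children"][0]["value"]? 74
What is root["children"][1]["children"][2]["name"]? "node_685"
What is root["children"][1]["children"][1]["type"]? "folder"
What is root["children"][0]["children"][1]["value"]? 85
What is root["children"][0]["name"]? "node_619"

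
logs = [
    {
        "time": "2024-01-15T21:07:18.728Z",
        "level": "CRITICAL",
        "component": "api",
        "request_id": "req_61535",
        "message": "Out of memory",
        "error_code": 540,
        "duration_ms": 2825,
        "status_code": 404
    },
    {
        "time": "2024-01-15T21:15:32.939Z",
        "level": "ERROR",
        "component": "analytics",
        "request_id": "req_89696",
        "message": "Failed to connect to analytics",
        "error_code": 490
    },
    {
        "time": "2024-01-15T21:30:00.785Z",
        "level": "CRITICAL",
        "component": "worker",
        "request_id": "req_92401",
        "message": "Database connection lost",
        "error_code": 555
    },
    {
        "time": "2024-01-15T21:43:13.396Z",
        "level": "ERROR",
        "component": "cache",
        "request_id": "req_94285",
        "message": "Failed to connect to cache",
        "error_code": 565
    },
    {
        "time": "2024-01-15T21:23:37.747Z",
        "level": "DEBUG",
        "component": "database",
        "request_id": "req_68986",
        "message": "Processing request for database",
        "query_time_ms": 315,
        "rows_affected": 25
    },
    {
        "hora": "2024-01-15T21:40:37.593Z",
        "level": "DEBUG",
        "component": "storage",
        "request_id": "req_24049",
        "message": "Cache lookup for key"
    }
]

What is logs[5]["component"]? "storage"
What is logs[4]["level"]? "DEBUG"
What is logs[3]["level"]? "ERROR"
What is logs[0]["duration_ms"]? 2825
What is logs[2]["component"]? "worker"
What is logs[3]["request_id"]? "req_94285"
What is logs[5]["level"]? "DEBUG"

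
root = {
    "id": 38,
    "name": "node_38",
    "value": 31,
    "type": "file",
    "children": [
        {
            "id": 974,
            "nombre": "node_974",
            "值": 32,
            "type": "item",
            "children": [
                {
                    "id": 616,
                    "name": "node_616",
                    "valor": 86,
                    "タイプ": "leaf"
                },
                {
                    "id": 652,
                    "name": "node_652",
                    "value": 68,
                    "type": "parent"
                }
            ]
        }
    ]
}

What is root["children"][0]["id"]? 974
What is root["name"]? "node_38"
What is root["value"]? 31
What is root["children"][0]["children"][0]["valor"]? 86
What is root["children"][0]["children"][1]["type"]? "parent"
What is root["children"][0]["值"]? 32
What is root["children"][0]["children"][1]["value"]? 68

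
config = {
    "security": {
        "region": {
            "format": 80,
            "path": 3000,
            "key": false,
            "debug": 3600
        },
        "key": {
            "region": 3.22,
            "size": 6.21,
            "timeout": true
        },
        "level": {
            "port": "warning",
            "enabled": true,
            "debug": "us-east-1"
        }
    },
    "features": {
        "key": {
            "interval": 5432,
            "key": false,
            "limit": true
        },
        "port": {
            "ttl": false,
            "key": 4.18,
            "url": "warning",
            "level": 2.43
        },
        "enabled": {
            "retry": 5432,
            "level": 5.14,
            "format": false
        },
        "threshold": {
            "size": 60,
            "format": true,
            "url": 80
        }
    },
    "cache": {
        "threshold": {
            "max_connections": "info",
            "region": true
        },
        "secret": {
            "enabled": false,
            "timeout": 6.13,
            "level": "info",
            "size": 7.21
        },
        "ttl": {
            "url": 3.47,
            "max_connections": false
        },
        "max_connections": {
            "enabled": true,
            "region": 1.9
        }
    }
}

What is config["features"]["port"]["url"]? "warning"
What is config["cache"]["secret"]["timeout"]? 6.13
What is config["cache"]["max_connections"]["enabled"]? True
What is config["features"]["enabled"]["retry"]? 5432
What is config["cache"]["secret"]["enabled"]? False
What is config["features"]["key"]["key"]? False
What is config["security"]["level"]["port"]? "warning"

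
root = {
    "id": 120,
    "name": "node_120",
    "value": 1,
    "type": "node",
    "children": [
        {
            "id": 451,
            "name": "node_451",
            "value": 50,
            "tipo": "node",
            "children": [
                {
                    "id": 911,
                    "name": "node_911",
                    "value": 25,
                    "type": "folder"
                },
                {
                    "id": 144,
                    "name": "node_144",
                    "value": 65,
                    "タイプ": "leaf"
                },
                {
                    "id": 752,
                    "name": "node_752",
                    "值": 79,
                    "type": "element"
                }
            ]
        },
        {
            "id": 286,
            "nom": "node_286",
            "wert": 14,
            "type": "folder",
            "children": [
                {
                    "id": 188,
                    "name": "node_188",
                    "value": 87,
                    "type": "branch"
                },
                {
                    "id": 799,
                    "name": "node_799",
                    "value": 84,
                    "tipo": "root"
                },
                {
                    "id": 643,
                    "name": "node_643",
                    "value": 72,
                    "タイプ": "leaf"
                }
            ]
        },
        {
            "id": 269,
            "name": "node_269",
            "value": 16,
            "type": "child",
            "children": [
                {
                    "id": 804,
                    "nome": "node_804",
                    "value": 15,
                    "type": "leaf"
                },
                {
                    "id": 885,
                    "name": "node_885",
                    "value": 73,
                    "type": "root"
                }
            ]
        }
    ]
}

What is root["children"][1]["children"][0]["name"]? "node_188"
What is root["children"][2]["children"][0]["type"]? "leaf"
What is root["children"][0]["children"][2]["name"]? "node_752"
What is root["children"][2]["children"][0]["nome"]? "node_804"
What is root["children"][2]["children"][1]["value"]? 73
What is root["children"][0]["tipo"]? "node"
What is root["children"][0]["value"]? 50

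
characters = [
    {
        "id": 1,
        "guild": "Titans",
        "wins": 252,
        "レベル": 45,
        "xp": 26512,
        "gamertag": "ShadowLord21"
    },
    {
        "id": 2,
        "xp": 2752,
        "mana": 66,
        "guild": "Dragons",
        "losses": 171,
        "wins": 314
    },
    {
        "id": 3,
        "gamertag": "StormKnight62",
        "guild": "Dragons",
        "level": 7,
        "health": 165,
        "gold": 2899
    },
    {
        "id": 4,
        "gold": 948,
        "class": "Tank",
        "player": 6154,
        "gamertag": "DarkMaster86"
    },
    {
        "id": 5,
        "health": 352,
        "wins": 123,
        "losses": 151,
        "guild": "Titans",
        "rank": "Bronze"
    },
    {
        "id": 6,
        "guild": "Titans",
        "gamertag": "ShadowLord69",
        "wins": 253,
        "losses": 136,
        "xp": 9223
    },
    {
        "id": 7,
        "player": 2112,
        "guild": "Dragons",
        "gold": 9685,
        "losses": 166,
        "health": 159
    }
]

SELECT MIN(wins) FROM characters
123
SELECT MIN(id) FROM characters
1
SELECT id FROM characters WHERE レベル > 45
[]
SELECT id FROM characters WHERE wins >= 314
[2]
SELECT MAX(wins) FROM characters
314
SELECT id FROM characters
[1, 2, 3, 4, 5, 6, 7]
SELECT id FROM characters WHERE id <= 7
[1, 2, 3, 4, 5, 6, 7]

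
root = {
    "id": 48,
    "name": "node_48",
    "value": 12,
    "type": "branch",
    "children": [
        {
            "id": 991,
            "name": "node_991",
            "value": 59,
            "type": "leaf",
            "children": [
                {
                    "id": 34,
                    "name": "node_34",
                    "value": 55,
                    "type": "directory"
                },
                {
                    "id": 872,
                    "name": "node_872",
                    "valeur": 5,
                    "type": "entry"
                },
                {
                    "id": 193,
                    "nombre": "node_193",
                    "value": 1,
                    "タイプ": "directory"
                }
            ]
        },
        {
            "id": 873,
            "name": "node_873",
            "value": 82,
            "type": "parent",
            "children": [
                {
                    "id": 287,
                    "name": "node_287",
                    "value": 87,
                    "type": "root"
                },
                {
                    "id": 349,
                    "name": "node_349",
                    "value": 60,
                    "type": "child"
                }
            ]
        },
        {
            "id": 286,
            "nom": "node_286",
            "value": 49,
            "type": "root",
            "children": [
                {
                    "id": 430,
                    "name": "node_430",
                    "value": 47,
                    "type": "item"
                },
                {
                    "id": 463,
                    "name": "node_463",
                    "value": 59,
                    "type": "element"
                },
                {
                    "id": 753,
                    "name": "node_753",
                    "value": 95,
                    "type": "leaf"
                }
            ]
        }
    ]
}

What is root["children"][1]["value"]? 82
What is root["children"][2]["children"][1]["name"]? "node_463"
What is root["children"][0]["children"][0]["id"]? 34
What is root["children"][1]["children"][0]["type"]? "root"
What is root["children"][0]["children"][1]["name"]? "node_872"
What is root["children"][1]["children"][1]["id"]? 349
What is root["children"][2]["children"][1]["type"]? "element"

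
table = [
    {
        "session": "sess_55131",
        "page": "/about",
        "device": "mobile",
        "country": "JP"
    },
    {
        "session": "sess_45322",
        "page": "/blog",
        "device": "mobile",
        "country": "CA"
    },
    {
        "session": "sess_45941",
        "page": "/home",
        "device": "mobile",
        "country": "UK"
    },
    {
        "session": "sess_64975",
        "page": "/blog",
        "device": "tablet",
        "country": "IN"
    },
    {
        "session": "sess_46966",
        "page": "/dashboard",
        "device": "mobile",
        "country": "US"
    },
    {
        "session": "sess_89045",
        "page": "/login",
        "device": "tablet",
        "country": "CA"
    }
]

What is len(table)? 6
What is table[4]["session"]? "sess_46966"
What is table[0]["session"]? "sess_55131"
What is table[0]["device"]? "mobile"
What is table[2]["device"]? "mobile"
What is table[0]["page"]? "/about"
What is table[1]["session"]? "sess_45322"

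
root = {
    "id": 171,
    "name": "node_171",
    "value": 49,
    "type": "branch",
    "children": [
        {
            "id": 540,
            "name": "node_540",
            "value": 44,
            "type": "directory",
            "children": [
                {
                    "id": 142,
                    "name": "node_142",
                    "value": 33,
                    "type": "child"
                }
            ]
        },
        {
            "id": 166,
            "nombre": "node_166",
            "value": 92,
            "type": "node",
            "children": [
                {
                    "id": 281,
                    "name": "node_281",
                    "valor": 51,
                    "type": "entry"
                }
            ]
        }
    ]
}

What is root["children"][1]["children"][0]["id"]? 281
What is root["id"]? 171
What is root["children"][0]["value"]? 44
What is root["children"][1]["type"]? "node"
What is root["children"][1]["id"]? 166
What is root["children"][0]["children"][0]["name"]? "node_142"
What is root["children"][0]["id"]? 540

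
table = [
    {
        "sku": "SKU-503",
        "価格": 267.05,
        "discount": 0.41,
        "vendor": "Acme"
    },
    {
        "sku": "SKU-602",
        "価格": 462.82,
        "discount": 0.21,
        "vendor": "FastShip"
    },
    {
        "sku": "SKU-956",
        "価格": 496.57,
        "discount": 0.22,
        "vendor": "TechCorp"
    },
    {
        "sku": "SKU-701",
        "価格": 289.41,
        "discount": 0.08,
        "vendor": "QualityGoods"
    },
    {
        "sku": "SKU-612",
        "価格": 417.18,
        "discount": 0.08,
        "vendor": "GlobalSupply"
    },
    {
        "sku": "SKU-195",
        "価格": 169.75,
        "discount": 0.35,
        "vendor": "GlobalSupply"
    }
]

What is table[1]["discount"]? 0.21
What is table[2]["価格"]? 496.57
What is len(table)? 6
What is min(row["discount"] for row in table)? 0.08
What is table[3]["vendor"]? "QualityGoods"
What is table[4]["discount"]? 0.08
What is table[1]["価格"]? 462.82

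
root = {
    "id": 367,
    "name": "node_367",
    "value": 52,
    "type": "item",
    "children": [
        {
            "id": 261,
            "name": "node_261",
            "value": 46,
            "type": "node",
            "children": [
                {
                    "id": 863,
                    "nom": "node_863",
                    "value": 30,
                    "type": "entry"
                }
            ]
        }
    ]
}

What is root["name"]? "node_367"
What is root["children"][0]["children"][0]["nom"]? "node_863"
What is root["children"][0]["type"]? "node"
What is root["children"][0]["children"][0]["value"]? 30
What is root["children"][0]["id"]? 261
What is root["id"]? 367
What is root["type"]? "item"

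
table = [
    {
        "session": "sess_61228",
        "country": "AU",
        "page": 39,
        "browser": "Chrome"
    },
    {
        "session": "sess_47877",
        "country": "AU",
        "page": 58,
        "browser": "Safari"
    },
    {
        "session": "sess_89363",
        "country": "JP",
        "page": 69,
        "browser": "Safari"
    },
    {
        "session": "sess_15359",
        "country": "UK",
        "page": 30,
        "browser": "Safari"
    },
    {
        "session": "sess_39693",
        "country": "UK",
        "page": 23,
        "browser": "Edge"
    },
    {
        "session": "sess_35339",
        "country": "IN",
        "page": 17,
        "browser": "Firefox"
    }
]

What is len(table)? 6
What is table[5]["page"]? 17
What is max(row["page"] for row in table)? 69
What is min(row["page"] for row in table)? 17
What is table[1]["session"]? "sess_47877"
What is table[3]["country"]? "UK"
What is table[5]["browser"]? "Firefox"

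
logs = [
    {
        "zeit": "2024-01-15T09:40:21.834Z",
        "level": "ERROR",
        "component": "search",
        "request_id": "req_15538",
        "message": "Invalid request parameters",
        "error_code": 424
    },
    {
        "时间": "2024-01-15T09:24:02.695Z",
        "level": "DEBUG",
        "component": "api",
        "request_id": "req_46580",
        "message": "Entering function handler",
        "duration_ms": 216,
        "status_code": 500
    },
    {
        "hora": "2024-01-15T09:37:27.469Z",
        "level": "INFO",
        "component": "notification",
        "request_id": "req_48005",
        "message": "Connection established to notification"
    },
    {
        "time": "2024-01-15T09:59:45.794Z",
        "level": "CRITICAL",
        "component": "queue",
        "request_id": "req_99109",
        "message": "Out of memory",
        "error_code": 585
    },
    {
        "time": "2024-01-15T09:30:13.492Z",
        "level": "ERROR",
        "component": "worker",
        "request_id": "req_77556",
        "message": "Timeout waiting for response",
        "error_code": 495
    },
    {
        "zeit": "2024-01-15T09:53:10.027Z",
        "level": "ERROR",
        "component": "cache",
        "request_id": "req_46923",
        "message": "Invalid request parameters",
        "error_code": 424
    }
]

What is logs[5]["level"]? "ERROR"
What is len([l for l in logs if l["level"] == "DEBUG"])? 1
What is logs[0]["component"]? "search"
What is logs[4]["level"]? "ERROR"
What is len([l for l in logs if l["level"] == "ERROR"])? 3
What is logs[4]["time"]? "2024-01-15T09:30:13.492Z"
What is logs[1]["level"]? "DEBUG"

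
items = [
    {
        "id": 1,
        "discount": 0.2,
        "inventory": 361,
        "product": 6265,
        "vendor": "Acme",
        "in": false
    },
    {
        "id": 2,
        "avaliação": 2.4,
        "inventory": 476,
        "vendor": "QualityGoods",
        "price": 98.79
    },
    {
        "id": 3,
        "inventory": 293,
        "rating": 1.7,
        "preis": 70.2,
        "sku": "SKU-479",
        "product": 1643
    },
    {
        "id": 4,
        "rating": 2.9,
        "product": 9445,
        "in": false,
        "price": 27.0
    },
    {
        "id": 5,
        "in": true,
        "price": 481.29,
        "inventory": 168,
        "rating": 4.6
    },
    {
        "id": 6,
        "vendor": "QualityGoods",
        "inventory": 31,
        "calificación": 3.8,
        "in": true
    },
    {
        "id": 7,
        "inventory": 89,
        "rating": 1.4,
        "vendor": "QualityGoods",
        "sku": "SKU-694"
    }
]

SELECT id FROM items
[1, 2, 3, 4, 5, 6, 7]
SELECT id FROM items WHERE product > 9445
[]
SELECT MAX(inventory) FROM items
476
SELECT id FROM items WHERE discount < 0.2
[]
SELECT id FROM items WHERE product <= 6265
[1, 3]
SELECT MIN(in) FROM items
False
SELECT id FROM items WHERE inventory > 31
[1, 2, 3, 5, 7]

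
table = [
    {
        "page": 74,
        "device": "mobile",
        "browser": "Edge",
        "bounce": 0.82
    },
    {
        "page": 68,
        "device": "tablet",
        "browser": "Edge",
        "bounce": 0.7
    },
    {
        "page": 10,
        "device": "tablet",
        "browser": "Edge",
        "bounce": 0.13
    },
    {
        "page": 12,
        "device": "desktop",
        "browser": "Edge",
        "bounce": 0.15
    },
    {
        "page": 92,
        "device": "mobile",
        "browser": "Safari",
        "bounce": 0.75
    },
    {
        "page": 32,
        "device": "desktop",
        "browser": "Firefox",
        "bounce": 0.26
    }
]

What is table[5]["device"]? "desktop"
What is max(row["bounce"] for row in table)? 0.82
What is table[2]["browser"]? "Edge"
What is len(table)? 6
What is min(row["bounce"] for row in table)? 0.13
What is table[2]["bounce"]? 0.13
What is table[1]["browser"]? "Edge"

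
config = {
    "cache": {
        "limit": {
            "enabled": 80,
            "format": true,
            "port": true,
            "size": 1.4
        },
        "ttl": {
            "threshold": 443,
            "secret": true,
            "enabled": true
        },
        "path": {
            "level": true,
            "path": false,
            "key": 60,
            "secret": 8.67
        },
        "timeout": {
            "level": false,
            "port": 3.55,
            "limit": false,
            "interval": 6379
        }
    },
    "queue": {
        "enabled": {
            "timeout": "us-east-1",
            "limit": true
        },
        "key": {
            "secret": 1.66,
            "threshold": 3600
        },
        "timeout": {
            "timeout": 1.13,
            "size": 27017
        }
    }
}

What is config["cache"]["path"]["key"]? 60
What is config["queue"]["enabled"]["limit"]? True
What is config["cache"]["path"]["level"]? True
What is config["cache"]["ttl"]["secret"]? True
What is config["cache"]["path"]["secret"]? 8.67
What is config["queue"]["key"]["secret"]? 1.66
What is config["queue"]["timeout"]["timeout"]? 1.13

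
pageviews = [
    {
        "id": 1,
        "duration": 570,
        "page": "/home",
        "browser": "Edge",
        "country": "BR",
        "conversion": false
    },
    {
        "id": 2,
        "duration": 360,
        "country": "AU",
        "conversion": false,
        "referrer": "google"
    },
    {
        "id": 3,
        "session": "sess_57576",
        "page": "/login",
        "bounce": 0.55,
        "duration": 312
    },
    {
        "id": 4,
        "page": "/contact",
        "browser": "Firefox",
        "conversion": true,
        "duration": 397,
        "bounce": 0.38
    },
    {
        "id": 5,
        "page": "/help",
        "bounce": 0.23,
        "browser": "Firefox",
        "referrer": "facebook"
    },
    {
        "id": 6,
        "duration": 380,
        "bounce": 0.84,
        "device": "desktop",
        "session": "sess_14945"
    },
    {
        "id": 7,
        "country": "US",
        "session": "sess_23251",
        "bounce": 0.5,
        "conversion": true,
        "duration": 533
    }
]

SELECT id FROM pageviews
[1, 2, 3, 4, 5, 6, 7]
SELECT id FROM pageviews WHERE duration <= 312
[3]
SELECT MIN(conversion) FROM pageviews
False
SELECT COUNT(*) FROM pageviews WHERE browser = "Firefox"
2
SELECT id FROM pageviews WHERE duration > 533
[1]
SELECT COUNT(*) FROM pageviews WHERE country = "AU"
1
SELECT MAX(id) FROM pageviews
7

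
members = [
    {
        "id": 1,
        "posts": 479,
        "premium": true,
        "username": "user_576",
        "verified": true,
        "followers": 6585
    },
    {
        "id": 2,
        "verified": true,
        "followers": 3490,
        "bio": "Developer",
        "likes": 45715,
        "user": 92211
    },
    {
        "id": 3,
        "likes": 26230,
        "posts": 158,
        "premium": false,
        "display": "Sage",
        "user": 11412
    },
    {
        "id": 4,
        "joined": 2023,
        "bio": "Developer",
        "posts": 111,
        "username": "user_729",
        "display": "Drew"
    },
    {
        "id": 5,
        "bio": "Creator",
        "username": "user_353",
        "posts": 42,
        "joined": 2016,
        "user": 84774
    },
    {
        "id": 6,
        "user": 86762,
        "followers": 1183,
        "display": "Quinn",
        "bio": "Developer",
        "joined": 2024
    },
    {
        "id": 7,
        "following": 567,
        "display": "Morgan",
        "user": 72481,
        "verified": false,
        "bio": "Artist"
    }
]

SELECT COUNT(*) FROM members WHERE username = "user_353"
1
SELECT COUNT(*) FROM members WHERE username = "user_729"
1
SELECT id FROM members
[1, 2, 3, 4, 5, 6, 7]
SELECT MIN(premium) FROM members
False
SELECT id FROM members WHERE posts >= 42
[1, 3, 4, 5]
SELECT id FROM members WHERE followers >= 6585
[1]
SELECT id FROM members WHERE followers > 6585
[]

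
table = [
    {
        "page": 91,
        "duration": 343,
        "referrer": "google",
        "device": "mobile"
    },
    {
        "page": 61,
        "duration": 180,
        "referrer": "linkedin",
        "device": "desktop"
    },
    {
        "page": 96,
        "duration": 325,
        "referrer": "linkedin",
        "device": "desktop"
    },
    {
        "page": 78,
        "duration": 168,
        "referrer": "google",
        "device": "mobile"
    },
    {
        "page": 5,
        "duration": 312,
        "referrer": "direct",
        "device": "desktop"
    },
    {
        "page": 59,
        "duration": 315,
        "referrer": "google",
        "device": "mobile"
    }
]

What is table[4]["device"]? "desktop"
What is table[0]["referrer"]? "google"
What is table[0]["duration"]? 343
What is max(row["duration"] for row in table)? 343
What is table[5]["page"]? 59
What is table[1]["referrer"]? "linkedin"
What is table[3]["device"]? "mobile"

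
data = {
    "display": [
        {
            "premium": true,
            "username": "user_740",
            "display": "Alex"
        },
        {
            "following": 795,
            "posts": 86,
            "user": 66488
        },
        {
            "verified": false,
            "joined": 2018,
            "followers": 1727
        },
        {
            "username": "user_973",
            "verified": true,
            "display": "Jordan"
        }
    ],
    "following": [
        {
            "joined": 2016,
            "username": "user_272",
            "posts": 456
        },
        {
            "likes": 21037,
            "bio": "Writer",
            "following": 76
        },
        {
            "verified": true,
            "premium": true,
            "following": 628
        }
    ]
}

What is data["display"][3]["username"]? "user_973"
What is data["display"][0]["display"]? "Alex"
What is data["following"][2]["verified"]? True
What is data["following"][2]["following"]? 628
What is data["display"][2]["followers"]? 1727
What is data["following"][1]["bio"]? "Writer"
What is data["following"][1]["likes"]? 21037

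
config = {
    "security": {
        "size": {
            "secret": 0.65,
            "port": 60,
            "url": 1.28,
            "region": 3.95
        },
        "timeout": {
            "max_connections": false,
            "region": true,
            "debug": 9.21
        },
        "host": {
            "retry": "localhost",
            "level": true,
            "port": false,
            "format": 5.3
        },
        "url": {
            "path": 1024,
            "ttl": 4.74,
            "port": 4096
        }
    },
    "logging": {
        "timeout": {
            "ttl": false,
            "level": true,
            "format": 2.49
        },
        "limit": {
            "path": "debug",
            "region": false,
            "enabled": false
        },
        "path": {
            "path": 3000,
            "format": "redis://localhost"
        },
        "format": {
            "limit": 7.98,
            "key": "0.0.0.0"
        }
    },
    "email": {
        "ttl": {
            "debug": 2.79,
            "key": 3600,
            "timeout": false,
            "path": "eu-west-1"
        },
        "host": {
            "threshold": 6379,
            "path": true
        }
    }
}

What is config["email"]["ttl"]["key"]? 3600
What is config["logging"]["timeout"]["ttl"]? False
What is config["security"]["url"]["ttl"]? 4.74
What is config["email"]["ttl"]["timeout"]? False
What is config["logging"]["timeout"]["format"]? 2.49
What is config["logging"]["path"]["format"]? "redis://localhost"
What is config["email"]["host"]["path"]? True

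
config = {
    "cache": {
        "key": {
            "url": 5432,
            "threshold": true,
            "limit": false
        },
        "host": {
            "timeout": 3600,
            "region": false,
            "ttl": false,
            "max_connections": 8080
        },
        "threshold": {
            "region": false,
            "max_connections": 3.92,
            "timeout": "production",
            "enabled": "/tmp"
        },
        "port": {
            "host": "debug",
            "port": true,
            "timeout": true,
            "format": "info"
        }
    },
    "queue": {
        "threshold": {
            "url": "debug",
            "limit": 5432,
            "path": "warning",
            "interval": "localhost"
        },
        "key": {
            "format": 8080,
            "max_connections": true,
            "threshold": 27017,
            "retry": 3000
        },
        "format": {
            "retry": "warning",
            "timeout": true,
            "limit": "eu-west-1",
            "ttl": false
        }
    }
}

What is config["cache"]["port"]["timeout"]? True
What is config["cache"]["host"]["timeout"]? 3600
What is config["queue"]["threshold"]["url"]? "debug"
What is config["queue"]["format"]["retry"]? "warning"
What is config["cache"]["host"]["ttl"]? False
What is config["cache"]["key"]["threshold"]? True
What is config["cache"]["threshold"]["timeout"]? "production"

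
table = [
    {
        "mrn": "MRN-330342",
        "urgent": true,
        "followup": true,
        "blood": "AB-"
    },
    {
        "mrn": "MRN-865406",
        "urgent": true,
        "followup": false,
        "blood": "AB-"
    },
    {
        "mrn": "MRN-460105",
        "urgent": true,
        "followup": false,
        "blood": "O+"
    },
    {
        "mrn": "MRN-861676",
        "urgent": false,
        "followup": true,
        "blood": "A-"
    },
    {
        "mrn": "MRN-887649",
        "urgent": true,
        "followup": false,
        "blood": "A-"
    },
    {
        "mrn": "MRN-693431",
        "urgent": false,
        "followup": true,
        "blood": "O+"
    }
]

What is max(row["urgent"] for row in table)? True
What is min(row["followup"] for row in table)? False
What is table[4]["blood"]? "A-"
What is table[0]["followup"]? True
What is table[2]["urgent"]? True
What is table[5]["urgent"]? False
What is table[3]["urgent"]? False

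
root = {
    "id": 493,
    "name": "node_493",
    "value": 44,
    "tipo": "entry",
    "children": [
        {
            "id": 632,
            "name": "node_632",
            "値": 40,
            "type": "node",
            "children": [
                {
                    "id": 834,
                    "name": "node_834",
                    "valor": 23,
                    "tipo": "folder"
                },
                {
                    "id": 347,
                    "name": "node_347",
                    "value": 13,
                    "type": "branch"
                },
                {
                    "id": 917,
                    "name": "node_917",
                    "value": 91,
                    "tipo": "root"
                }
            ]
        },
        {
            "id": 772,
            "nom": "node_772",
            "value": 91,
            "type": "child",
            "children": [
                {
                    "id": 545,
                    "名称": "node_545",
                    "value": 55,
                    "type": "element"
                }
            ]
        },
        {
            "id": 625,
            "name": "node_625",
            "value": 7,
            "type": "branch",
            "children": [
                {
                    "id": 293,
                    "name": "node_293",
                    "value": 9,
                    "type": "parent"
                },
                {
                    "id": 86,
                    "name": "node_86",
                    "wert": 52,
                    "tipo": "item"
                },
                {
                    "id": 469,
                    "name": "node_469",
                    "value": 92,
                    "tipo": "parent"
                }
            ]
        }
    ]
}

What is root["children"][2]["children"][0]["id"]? 293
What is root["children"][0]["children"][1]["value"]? 13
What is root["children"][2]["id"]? 625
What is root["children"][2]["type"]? "branch"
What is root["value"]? 44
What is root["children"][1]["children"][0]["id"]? 545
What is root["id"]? 493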